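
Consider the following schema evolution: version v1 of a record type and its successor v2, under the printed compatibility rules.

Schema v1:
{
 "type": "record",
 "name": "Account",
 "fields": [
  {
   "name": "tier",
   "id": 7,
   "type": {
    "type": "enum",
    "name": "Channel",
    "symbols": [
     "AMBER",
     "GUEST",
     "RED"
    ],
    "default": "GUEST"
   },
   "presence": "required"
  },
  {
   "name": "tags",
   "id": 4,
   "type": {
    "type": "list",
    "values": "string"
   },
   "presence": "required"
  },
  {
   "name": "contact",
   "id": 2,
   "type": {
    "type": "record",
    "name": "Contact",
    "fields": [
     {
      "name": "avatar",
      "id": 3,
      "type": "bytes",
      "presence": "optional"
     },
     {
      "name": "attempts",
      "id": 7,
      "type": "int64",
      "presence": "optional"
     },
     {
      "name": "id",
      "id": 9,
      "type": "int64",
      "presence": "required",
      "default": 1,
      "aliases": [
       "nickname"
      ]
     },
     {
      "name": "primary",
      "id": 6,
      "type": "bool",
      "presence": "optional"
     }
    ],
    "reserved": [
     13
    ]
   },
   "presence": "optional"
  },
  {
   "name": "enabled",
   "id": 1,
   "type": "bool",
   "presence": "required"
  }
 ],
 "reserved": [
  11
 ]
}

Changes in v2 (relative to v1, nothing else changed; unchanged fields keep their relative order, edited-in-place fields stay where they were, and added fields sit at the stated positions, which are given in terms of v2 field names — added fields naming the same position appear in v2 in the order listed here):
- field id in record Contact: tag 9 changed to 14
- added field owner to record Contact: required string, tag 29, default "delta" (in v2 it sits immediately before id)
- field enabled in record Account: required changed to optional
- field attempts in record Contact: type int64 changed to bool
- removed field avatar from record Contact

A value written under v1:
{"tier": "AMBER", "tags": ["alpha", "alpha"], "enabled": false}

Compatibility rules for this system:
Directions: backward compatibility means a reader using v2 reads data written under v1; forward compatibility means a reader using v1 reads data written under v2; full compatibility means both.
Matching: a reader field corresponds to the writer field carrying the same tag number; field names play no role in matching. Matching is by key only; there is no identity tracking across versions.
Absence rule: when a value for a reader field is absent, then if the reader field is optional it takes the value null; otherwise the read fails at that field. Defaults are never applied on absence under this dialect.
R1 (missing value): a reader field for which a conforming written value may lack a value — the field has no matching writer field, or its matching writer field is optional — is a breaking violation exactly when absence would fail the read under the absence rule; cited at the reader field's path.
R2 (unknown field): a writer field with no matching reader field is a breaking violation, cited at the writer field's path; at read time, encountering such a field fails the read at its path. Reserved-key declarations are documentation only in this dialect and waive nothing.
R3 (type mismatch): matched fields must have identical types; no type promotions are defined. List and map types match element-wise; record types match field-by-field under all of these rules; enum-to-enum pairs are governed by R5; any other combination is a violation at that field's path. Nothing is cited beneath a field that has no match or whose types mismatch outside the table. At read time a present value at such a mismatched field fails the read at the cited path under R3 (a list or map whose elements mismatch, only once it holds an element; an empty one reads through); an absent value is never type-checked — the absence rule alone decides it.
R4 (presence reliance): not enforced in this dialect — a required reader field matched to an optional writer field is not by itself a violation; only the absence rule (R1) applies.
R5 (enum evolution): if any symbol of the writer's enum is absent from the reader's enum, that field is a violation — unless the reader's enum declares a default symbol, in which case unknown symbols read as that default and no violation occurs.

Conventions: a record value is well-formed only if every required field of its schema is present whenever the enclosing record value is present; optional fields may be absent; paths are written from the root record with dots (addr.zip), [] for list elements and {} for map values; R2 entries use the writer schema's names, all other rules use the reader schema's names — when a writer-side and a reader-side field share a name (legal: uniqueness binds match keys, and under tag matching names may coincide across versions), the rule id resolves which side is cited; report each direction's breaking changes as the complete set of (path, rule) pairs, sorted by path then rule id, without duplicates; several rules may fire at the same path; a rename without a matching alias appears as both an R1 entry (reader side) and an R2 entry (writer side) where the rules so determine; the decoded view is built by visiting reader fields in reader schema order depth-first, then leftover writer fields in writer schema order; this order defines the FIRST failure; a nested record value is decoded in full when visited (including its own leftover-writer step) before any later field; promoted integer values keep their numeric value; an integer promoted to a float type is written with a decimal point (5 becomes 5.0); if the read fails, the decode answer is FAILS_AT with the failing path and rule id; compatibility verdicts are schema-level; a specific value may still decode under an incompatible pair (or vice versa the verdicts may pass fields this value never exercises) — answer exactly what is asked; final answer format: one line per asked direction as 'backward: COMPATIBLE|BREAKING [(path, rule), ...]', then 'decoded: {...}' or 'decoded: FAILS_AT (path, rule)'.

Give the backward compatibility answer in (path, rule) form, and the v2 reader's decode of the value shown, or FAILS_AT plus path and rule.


backward: BREAKING [(contact.attempts, R3), (contact.avatar, R2), (contact.id, R1), (contact.id, R2), (contact.owner, R1)]; decoded: {"tier": "AMBER", "tags": ["alpha", "alpha"], "contact": null, "enabled": false}

arrows below run writer -> reader for Account
checking backward for Account: reader v2 against writer v1:
  tier: paired with writer tier (Channel -> Channel; writer required)
  tags: paired with writer tags (list<string> -> list<string>; writer required)
  contact: paired with writer contact (Contact -> Contact; writer optional)
  enabled: paired with writer enabled (bool -> bool; writer required)
  contact.attempts: paired with writer contact.attempts (int64 -> bool; writer optional)
  contact.owner has no writer counterpart
  contact.id has no writer counterpart
  contact.primary: paired with writer contact.primary (bool -> bool; writer optional)
  leftover writer field: contact.avatar
  leftover writer field: contact.id
  R3 fires at contact.attempts
  R2 fires at contact.avatar
  R1 fires at contact.id
  R2 fires at contact.id
  R1 fires at contact.owner
  => backward verdict for Account: BREAKING, 5 violation(s)
decoding the Account value with the v2 reader:
  tier := "AMBER"
  tags := ["alpha", "alpha"]
  contact := null (absent, optional -> null)
  enabled := false
  => decoded: {"tier": "AMBER", "tags": ["alpha", "alpha"], "contact": null, "enabled": false}
the rest of the Account diff is inert for this question:
  field enabled in record Account: required changed to optional -> affects forward compatibility only, which is not asked


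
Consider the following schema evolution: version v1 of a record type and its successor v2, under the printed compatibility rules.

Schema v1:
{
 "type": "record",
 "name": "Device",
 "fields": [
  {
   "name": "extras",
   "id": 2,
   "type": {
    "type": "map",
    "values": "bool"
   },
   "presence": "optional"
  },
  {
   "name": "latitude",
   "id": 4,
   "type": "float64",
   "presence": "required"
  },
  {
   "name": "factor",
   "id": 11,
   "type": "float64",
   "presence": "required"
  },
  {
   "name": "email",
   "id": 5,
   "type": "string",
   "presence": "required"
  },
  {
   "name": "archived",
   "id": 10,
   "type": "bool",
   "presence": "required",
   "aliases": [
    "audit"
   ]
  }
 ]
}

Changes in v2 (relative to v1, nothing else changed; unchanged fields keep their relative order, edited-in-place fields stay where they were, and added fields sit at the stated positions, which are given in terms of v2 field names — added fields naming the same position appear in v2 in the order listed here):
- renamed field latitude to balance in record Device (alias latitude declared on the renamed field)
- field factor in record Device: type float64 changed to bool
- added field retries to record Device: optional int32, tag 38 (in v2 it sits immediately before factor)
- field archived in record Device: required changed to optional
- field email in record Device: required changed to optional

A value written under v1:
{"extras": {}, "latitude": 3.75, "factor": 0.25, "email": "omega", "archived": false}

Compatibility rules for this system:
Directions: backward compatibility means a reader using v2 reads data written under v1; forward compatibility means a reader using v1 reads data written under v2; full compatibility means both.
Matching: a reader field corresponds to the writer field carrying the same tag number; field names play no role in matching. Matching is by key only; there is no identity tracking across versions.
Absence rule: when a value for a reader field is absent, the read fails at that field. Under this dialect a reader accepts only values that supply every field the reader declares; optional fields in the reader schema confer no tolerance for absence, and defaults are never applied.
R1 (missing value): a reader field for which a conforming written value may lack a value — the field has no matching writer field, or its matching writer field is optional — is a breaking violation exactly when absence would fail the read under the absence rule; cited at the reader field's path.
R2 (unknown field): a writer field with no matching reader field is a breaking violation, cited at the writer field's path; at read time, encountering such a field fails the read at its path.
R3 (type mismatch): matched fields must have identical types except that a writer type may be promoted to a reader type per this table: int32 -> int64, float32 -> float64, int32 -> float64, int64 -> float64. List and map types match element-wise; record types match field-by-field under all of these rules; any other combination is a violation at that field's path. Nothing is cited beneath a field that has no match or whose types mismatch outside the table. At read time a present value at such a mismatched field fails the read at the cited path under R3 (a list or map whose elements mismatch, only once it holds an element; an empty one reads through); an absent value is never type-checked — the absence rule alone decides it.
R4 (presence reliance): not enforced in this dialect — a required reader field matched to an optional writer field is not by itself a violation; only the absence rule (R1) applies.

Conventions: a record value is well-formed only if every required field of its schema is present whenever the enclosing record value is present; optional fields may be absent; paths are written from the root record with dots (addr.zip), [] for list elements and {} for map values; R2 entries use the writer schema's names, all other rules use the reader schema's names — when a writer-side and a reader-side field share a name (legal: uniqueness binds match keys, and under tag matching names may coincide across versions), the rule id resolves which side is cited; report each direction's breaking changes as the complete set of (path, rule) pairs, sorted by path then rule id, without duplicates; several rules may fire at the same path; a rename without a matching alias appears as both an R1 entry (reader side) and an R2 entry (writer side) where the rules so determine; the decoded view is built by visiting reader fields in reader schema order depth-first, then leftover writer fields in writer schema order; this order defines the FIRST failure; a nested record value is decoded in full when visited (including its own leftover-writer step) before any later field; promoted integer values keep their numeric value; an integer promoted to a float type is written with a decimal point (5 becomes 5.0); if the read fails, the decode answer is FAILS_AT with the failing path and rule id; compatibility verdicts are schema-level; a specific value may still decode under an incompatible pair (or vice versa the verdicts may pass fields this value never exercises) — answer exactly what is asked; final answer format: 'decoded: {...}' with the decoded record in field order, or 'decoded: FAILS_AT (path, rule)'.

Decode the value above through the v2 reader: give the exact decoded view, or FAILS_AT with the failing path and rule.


the writer's type comes first in each Device pair
decode walk for Device under reader schema v2:
  extras := {}
  balance := 3.75 (from writer latitude)
  read fails at retries under R1 (no fill)
  => FAILS_AT (retries, R1)
the other Device changes do not affect what is asked:
  renamed field latitude to balance in record Device (alias latitude declared on the renamed field) -> fires no rule on Device under this dialect and leaves the result unchanged
  field factor in record Device: type float64 changed to bool -> changes Device's schema-level verdicts only — the decode of this value is the same
  field archived in record Device: required changed to optional -> changes Device's schema-level verdicts only — the decode of this value is the same
  field email in record Device: required changed to optional -> changes Device's schema-level verdicts only — the decode of this value is the same

decoded: FAILS_AT (retries, R1)


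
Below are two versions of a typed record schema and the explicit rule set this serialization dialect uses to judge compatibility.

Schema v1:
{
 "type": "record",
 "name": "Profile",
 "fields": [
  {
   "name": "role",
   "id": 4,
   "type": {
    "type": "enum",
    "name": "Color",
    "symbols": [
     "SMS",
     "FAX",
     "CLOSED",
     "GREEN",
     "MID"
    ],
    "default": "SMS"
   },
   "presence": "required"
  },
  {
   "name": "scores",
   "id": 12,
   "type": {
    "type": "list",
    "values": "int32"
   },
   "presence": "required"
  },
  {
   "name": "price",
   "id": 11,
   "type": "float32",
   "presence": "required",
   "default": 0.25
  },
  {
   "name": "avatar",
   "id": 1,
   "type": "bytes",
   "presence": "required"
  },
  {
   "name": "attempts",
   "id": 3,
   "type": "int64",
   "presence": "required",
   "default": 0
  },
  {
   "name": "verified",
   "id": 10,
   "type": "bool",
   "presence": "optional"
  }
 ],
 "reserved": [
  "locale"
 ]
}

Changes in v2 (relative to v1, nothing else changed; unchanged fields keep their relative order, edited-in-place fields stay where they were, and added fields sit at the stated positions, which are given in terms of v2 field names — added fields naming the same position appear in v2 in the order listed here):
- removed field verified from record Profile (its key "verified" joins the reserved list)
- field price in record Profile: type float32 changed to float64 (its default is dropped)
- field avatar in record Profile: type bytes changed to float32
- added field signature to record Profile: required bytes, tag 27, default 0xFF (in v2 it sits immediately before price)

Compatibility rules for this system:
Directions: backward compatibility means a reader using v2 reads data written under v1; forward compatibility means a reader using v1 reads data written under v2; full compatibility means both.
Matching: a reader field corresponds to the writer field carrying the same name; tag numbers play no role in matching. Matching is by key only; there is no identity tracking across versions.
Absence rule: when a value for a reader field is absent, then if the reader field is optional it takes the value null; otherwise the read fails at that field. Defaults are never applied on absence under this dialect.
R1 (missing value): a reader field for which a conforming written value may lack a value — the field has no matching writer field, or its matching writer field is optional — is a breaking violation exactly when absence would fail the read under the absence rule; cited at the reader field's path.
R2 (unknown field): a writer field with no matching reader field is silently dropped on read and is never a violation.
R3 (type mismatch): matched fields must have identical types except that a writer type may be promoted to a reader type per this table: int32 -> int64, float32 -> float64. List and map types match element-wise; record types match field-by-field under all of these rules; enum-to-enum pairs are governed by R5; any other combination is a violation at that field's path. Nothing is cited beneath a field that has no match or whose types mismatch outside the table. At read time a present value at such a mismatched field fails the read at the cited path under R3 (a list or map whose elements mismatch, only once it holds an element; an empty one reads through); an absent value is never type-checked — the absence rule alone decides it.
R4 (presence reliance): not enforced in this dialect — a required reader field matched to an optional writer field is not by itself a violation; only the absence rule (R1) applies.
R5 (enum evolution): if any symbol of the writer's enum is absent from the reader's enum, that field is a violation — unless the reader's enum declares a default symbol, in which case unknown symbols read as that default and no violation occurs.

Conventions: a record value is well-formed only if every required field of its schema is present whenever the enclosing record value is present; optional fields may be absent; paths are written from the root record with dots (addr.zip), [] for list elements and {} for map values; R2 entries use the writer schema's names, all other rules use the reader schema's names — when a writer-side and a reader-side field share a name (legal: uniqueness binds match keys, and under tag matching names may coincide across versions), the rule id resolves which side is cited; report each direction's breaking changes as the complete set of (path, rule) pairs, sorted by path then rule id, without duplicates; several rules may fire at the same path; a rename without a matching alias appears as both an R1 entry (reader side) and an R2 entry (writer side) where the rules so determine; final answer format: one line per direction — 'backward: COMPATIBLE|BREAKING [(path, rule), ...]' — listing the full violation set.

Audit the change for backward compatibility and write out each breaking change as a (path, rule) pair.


the writer's type comes first in each Profile pair
backward analysis of Profile with v2 as reader and v1 as writer:
  writer required, Color -> Color: reader role maps from writer role
  writer required, list<int32> -> list<int32>: reader scores maps from writer scores
  signature has no writer counterpart
  writer required, float32 -> float64: reader price maps from writer price
  writer required, bytes -> float32: reader avatar maps from writer avatar
  writer required, int64 -> int64: reader attempts maps from writer attempts
  verified (writer side), unknown to reader
  breaking: (avatar, R3)
  breaking: (signature, R1)
  => backward: BREAKING (2)
the rest of the Profile diff is inert for this question:
  removed field verified from record Profile (its key "verified" joins the reserved list) -> fires no rule on Profile, leaving the asked answer as it is
  field price in record Profile: type float32 changed to float64 (its default is dropped) -> matters only for Profile's forward compatibility — outside the asked direction

backward: BREAKING [(avatar, R3), (signature, R1)]


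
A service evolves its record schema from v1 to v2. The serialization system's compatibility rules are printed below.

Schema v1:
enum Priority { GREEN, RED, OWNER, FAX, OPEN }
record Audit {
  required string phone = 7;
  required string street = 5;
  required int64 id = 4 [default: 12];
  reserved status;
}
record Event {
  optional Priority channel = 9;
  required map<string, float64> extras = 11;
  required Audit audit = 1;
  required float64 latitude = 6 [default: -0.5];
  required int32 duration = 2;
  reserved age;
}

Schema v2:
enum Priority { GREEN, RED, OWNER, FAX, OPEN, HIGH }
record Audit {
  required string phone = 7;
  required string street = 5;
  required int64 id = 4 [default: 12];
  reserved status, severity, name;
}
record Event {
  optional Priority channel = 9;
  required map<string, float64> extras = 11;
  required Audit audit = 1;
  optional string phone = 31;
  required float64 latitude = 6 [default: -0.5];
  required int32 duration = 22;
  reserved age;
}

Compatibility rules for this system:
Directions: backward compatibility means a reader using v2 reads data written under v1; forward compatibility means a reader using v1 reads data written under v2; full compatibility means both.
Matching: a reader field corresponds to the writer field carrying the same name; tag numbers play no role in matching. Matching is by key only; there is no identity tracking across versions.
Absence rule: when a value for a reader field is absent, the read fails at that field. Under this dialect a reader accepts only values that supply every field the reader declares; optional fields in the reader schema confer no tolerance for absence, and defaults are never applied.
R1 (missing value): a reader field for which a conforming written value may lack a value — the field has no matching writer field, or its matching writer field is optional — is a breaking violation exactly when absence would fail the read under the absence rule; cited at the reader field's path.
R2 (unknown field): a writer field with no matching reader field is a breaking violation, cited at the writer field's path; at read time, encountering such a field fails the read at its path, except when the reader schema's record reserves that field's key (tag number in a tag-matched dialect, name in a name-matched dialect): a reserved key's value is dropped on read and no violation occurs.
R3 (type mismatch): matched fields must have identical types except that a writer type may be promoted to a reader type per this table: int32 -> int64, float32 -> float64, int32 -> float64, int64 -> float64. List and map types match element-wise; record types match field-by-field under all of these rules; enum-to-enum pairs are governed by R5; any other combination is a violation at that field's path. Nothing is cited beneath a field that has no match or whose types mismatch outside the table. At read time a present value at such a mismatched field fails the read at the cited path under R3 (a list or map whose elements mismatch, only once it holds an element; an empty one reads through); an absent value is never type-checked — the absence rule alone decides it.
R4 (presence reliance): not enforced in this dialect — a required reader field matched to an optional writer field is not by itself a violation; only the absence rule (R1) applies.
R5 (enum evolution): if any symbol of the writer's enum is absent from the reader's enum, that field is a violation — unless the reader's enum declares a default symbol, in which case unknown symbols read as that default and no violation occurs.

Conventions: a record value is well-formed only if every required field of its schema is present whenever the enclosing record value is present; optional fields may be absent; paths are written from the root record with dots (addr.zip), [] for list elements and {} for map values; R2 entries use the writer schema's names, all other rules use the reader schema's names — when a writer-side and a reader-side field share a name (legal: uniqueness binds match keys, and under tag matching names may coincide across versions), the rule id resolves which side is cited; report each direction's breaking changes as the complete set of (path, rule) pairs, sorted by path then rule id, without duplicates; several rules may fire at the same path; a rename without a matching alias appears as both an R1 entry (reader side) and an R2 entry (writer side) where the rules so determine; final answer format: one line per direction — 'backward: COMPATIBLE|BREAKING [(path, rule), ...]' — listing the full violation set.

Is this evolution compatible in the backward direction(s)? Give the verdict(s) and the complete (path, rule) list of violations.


backward: BREAKING [(channel, R1), (phone, R1)]

each type pair in Event: writer, then reader
checking backward for Event: reader v2 against writer v1:
  channel: paired with writer channel (Priority -> Priority; writer optional)
  extras: paired with writer extras (map<string, float64> -> map<string, float64>; writer required)
  audit: paired with writer audit (Audit -> Audit; writer required)
  phone: no writer-side match
  latitude: paired with writer latitude (float64 -> float64; writer required)
  duration: paired with writer duration (int32 -> int32; writer required)
  audit.phone: paired with writer audit.phone (string -> string; writer required)
  audit.street: paired with writer audit.street (string -> string; writer required)
  audit.id: paired with writer audit.id (int64 -> int64; writer required)
  violation R1 at channel
  violation R1 at phone
  => backward verdict for Event: BREAKING, 2 violation(s)
the rest of the Event diff is inert for this question:
  field duration in record Event: tag 2 changed to 22 -> no rule fires on it in Event's dialect; the asked verdict holds
  enum Priority (field channel in record Event): symbol HIGH added -> its effect on Event is confined to the forward direction, not asked


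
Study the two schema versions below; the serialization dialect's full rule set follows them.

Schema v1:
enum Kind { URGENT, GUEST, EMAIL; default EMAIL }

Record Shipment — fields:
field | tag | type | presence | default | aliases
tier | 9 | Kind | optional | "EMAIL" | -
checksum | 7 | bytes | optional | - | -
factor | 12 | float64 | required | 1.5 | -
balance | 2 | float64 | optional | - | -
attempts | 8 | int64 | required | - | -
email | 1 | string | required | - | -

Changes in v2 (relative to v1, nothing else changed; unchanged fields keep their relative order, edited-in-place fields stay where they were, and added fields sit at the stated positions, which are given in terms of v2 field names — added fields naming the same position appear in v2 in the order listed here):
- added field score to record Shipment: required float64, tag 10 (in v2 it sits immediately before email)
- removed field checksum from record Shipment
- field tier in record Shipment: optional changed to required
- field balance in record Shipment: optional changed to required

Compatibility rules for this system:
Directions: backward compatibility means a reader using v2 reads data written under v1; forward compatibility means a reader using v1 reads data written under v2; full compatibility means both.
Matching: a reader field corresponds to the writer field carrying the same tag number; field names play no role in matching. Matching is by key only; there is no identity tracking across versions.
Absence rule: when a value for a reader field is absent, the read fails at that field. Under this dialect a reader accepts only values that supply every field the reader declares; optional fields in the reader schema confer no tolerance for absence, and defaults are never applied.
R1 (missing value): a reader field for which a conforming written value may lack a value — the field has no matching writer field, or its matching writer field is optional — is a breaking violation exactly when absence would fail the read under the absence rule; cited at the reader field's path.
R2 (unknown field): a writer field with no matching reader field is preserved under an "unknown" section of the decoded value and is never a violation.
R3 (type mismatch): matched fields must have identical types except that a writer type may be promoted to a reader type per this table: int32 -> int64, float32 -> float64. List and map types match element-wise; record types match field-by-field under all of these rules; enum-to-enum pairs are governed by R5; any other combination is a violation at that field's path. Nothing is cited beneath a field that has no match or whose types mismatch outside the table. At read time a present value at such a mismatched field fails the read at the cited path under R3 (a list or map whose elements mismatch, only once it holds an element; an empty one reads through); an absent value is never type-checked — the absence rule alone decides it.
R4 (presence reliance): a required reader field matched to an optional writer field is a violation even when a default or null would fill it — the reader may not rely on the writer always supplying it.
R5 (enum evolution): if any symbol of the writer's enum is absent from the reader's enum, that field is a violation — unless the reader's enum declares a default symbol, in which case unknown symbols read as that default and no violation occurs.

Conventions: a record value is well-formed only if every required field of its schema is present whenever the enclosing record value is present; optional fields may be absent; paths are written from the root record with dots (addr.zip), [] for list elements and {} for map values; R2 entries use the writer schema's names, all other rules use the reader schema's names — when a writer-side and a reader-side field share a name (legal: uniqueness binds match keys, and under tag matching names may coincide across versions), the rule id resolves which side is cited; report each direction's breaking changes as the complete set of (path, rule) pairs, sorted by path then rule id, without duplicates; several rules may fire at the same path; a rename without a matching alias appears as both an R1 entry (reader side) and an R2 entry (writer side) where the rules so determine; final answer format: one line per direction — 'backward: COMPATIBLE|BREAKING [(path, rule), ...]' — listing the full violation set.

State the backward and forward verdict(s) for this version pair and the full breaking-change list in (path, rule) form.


backward: BREAKING [(balance, R1), (balance, R4), (score, R1), (tier, R1), (tier, R4)]; forward: BREAKING [(checksum, R1)]

in Shipment below, arrows point writer -> reader
backward analysis of Shipment with v2 as reader and v1 as writer:
  Kind -> Kind, writer optional: tier aligns to tier
  float64 -> float64, writer required: factor aligns to factor
  float64 -> float64, writer optional: balance aligns to balance
  int64 -> int64, writer required: attempts aligns to attempts
  no writer field matches reader score
  string -> string, writer required: email aligns to email
  writer field checksum has no reader counterpart
  violation R1 at balance
  violation R4 at balance
  violation R1 at score
  violation R1 at tier
  violation R4 at tier
  backward on Shipment therefore BREAKING (5)
forward analysis of Shipment with v1 as reader and v2 as writer:
  Kind -> Kind, writer required: tier aligns to tier
  no writer field matches reader checksum
  float64 -> float64, writer required: factor aligns to factor
  float64 -> float64, writer required: balance aligns to balance
  int64 -> int64, writer required: attempts aligns to attempts
  string -> string, writer required: email aligns to email
  writer field score has no reader counterpart
  violation R1 at checksum
  forward on Shipment therefore BREAKING (1)


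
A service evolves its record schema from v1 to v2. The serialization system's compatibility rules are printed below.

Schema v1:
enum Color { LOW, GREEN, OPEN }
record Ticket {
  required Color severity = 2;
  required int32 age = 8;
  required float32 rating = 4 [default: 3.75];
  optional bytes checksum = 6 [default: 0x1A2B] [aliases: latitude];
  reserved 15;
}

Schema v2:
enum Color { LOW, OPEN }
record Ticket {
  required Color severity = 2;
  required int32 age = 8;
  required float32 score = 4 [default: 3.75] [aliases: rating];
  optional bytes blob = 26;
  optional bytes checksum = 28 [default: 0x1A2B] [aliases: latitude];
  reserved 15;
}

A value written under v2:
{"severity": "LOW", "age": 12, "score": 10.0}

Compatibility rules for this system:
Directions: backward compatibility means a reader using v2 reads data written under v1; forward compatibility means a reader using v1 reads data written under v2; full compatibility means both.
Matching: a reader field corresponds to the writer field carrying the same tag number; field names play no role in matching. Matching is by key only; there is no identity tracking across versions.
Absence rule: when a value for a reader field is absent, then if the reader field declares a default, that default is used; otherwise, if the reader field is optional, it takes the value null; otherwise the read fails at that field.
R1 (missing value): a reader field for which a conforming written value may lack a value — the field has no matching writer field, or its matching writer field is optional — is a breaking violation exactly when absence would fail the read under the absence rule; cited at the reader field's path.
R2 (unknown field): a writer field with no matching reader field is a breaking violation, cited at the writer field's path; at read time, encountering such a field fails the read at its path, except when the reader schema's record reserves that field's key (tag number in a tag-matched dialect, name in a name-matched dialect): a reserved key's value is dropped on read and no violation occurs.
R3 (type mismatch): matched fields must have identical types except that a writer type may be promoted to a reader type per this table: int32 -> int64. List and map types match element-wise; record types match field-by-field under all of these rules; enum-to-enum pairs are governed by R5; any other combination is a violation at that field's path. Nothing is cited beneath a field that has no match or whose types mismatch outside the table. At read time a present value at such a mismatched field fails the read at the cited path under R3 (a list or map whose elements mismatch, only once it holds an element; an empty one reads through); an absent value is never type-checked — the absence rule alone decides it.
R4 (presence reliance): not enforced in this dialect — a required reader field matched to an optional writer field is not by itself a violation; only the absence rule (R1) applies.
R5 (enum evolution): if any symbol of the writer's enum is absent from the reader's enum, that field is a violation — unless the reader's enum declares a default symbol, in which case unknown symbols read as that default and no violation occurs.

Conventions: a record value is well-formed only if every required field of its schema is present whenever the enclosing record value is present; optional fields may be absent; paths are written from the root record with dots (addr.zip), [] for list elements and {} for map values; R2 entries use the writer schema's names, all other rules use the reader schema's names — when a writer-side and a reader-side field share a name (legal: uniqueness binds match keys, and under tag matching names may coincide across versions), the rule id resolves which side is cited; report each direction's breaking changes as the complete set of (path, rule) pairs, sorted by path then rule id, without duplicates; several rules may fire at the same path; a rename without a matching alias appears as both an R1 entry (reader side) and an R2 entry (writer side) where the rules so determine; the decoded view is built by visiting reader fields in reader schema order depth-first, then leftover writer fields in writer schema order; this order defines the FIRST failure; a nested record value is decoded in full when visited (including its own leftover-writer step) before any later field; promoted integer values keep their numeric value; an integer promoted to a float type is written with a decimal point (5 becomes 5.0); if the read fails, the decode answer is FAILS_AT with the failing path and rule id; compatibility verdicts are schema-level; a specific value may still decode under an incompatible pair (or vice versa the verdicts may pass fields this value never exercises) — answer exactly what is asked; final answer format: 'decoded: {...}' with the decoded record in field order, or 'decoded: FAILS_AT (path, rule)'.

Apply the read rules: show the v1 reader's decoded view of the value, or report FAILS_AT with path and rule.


arrows below run writer -> reader for Ticket
decoding the Ticket value with the v1 reader:
  severity := "LOW"
  age := 12
  rating := 10.0 (from writer score)
  checksum := 0x1A2B (no value, default fills)
  => decoded: {"severity": "LOW", "age": 12, "rating": 10.0, "checksum": 0x1A2B}
diffs on Ticket not affecting the asked answer:
  enum Color (field severity in record Ticket): symbol GREEN removed -> affects the rule determinations only; this particular Ticket value decodes identically
  added field blob to record Ticket: optional bytes, tag 26 (in v2 it sits immediately before checksum) -> affects the rule determinations only; this particular Ticket value decodes identically
  renamed field rating to score in record Ticket (alias rating declared on the renamed field) -> no rule fires on it and the decoded Ticket view is identical with or without it
  field checksum in record Ticket: tag 6 changed to 28 -> affects the rule determinations only; this particular Ticket value decodes identically

decoded: {"severity": "LOW", "age": 12, "rating": 10.0, "checksum": 0x1A2B}


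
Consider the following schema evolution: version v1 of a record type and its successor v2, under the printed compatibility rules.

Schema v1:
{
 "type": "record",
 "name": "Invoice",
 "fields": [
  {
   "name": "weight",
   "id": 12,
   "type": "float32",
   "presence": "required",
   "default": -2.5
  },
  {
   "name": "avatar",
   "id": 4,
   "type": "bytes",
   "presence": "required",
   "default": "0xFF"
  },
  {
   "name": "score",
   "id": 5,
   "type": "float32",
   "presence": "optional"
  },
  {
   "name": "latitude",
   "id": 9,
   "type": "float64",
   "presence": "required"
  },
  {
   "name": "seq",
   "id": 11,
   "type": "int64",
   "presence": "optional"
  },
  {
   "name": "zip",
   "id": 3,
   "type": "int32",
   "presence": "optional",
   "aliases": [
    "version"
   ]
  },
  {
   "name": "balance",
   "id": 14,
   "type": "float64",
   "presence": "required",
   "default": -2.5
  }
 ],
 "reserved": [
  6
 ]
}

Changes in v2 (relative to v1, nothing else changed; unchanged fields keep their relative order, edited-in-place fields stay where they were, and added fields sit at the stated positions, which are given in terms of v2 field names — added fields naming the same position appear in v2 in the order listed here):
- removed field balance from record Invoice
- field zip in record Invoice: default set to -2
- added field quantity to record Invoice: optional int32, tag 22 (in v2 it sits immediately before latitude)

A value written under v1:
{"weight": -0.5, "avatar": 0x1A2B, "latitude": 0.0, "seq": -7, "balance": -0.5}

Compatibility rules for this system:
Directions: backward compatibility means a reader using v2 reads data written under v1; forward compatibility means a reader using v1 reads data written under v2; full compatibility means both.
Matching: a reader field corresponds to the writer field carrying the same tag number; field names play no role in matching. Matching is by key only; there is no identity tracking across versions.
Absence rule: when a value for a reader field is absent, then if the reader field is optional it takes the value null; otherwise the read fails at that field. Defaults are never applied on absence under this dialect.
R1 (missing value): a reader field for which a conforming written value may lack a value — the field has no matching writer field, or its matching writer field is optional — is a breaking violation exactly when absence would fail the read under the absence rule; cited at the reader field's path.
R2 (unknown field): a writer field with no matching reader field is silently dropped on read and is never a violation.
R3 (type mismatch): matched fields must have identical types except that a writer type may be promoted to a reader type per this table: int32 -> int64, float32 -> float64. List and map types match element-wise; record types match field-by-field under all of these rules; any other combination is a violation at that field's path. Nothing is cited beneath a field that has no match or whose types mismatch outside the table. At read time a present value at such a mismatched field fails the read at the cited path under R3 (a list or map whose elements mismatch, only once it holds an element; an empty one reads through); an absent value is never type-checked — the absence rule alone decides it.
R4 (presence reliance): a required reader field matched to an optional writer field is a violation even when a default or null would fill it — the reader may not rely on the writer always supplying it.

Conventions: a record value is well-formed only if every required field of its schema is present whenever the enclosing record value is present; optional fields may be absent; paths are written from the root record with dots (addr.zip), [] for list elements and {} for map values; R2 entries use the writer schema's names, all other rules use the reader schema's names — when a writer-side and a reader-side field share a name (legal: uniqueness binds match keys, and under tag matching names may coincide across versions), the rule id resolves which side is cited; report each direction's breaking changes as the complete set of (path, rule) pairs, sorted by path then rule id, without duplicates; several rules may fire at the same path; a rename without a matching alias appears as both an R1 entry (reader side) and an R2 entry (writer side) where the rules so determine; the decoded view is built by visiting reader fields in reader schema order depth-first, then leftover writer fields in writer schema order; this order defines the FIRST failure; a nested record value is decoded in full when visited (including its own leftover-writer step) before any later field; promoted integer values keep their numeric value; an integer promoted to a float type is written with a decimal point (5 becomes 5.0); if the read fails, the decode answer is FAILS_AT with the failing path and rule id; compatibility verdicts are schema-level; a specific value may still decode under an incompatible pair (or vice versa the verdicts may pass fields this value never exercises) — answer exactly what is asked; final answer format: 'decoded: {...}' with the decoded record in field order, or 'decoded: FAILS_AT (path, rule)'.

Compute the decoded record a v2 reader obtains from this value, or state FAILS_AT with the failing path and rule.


each type pair in Invoice: writer, then reader
migrating the Invoice value to v2:
  weight := -0.5
  avatar := 0x1A2B
  score := null (missing; optional => null)
  quantity := null (missing; optional => null)
  latitude := 0.0
  seq := -7
  zip := null (missing; optional => null)
  writer balance: no reader field; dropped
  => decoded: {"weight": -0.5, "avatar": 0x1A2B, "score": null, "quantity": null, "latitude": 0.0, "seq": -7, "zip": null}
checking off the Invoice differences that do not matter here:
  field zip in record Invoice: default set to -2 -> fires no rule on Invoice under this dialect and leaves the result unchanged

decoded: {"weight": -0.5, "avatar": 0x1A2B, "score": null, "quantity": null, "latitude": 0.0, "seq": -7, "zip": null}
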